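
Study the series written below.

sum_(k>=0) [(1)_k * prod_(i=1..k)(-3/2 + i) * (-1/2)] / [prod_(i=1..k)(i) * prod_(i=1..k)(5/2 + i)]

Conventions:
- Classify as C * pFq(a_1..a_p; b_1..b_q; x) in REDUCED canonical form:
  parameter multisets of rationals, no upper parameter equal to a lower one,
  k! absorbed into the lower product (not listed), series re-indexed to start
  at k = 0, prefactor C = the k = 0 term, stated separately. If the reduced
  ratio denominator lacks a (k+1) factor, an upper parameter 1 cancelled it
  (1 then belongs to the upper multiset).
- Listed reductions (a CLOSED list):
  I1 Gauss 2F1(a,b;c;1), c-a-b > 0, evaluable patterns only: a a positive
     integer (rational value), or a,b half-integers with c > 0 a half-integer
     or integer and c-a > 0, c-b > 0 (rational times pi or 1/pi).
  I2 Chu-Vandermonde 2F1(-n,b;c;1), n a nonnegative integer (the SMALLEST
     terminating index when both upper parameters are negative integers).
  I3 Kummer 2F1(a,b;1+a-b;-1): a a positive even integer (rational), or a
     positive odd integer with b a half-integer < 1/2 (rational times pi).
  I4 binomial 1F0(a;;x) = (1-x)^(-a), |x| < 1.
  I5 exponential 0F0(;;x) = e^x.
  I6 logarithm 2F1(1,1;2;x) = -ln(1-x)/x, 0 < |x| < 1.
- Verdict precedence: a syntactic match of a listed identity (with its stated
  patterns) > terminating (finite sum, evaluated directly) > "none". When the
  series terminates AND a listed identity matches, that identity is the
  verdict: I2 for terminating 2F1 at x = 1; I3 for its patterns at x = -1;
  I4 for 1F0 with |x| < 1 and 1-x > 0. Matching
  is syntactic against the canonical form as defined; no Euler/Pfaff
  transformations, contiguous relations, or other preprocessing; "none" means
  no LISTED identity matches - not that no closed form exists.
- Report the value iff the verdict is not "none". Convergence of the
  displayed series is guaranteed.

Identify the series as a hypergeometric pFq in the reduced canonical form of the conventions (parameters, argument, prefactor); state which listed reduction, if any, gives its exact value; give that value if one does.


With C = -1/2: the canonical form is 2F1(-1/2, 1; 7/2; 1). Verdict: this is the Gauss summation I1 (x = 1: the Gamma ratio telescopes since c-a-b = 3 > 0 and a = 1 in Z>0). Sum: -5/12.

Structural cue: from the first term -1/2: the running product (prefactor -1/2) telescopes to a rising factorial.
Consecutive-term ratio: r(k) = 1 * (k-1/2) (k+1) / [(k+7/2) (k+1)] ; factor over Q: parameters, x = 1, and C = -1/2.


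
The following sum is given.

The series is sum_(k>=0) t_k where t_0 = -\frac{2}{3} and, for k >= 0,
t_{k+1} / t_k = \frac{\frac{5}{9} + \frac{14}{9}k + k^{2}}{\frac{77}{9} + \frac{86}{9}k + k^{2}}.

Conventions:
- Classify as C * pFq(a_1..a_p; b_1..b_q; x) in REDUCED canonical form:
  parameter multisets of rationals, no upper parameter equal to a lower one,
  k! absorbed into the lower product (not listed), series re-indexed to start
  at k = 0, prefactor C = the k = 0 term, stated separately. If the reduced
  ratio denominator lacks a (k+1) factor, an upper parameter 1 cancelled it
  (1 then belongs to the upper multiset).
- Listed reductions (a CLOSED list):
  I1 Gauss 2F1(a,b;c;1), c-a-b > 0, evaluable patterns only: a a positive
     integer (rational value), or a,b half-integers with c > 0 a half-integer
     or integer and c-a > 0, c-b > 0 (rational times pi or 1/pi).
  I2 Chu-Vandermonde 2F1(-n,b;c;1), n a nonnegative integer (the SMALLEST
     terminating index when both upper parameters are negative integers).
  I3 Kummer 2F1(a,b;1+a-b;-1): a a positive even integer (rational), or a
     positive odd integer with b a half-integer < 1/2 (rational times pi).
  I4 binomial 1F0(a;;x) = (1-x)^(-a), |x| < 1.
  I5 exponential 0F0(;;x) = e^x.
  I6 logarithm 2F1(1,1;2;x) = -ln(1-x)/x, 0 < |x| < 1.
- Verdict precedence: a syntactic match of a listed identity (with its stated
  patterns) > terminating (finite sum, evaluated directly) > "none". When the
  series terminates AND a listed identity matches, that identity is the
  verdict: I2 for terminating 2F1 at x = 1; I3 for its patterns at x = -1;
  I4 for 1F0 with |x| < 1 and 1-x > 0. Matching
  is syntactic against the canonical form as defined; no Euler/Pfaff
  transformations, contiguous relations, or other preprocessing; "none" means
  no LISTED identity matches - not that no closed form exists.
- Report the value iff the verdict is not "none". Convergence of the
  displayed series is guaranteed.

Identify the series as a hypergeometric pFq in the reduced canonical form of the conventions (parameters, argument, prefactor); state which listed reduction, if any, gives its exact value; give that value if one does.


This is -\frac{2}{3} * 2F1(\frac{5}{9}, 1; \frac{77}{9}; 1) in reduced canonical form. Verdict: Gauss's theorem (I1) applies (x = 1: the Gamma ratio telescopes since c-a-b = 7 > 0 and a = 1 in Z>0). Sum: -\frac{136}{189}.

The tell: with t_0 = -\frac{2}{3}, the expanded ratio factors over Q; C = -2/3, roots give parameters.
Term ratio: r(k) = 1 * (k+\frac{5}{9}) (k+1) / [(k+\frac{77}{9}) (k+1)] - rational; roots negated = parameters, x = 1, C = -\frac{2}{3}.


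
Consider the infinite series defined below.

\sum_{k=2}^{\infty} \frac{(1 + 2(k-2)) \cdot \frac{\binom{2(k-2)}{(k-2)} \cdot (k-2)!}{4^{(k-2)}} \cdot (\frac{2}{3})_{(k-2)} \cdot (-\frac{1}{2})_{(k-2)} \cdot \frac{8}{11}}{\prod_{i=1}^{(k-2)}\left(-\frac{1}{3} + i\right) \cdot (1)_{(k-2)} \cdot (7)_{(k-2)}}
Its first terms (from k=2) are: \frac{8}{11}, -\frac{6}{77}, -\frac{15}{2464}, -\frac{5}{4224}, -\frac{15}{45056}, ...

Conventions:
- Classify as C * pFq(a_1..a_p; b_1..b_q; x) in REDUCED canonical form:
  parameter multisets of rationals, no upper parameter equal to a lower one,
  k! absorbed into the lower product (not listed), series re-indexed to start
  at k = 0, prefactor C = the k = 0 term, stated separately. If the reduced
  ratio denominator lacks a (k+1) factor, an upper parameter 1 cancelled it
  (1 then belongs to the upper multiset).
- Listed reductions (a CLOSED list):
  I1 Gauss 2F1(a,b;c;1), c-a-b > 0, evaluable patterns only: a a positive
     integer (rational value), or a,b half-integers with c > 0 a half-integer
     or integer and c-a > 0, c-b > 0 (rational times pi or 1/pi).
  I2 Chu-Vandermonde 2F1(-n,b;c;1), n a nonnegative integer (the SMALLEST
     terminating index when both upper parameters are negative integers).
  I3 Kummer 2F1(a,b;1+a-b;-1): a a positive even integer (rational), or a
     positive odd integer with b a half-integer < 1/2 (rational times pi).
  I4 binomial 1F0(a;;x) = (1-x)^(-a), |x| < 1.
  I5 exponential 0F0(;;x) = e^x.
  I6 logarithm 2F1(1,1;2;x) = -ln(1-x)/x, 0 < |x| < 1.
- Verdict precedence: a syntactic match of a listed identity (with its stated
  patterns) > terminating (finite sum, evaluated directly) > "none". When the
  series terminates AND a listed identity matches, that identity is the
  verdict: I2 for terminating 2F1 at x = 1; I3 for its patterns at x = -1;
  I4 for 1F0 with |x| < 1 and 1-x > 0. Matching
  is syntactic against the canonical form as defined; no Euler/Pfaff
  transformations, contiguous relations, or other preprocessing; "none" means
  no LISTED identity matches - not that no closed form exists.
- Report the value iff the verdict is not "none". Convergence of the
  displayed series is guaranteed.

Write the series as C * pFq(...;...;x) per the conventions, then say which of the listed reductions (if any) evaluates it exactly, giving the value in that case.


At argument 1: a 2F1 with upper {-\frac{1}{2}, \frac{3}{2}}, lower {7}, scaled by C = \frac{8}{11}. Verdict: Gauss (I1, half-integer pattern) applies (x = 1; upper {-\frac{1}{2}, \frac{3}{2}} half-integers, c = 7 in the evaluable pattern). Exact value: \frac{4194304}{2081079} / \pi.

Structural cue: x = 1 and (1)_k (C = 8/11) is k! itself.
Ratio: r(k) = 1 * (k-\frac{1}{2}) (k+\frac{3}{2}) / [(k+7) (k+1)] - rational; roots negated = parameters, x = 1, C = \frac{8}{11}.


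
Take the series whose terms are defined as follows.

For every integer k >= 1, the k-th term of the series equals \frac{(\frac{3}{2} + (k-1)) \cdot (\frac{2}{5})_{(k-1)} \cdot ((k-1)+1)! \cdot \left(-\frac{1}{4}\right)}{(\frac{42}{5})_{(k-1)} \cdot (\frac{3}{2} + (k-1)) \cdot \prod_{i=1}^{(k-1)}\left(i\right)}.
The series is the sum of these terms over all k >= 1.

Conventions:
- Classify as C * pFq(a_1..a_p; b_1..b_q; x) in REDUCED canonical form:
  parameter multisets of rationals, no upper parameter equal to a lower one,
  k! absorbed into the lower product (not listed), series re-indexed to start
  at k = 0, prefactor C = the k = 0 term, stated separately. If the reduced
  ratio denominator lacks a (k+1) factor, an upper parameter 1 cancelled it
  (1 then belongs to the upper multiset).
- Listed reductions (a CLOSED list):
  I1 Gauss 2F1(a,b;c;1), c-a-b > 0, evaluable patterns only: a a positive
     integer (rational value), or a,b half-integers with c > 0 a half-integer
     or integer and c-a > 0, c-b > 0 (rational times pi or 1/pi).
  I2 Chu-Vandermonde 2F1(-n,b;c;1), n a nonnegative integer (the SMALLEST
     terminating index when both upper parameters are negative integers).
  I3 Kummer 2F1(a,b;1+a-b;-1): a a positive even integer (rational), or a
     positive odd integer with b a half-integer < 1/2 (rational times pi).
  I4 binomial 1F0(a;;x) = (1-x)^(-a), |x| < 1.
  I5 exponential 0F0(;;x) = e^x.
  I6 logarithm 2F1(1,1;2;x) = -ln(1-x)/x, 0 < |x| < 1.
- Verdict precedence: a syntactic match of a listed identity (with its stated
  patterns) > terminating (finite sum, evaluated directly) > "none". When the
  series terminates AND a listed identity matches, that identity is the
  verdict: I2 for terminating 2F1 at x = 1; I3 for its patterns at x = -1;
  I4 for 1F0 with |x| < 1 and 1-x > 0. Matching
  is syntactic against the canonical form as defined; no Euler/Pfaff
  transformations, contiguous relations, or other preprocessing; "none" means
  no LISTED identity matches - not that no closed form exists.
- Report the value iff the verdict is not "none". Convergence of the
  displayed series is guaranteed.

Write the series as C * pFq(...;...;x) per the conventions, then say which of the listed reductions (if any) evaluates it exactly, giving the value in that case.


Key observation: t_0 = -\frac{1}{4} here, and the product of the first k integers (prefactor -1/4) is k!.
Term ratio: r(k) = 1 * (k+\frac{2}{5}) (k+2) / [(k+\frac{42}{5}) (k+1)] ; factor over Q: parameters, x = 1, and C = -\frac{1}{4}.

Canonical form: C = -\frac{1}{4} times 2F1 with upper {\frac{2}{5}, 2}, lower {\frac{42}{5}}, x = 1. Verdict: this is the Gauss summation I1 (x = 1: the Gamma ratio telescopes since c-a-b = 6 > 0 and a = 2 in Z>0). Exact value: -\frac{148}{525}.


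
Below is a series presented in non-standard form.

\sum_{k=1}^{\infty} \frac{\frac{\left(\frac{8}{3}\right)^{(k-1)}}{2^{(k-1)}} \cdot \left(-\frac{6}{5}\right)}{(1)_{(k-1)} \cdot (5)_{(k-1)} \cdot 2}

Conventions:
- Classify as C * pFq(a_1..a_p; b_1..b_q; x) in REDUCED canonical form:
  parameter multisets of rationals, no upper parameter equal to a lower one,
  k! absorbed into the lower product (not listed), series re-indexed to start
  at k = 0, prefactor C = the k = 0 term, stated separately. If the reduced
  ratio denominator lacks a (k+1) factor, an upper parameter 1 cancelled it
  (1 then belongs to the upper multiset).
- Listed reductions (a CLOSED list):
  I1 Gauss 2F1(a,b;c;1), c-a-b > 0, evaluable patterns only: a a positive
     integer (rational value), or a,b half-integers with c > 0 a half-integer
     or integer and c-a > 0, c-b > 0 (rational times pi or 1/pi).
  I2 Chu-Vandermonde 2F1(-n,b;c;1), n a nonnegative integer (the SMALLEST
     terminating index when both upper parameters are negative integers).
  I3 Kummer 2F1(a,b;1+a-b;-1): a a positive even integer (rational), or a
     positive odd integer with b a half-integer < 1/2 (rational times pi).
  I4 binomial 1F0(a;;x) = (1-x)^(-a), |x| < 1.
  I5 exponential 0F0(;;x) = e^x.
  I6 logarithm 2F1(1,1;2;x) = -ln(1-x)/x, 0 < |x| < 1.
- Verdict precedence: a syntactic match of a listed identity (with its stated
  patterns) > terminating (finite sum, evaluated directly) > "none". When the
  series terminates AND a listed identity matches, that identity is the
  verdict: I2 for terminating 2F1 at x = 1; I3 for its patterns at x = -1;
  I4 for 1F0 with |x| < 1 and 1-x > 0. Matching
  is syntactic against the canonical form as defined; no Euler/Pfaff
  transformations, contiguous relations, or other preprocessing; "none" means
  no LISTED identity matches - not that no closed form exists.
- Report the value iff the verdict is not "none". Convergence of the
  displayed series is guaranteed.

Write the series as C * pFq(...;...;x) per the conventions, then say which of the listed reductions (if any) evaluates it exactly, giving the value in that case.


Prefactor -\frac{3}{5}, argument \frac{4}{3}: 0F1 with upper {-} over lower {5}. Verdict: none. Every listed pattern misses the 0F1 form at \frac{4}{3}, upper {-}.

Key observation: t_0 = -\frac{3}{5} here, and the constant factors (C = -3/5, x = 4/3) combine into one prefactor.
Ratio: r(k) = \frac{4}{3} * 1 / [(k+5) (k+1)] ; factor over Q: parameters, x = \frac{4}{3}, and C = -\frac{3}{5}.


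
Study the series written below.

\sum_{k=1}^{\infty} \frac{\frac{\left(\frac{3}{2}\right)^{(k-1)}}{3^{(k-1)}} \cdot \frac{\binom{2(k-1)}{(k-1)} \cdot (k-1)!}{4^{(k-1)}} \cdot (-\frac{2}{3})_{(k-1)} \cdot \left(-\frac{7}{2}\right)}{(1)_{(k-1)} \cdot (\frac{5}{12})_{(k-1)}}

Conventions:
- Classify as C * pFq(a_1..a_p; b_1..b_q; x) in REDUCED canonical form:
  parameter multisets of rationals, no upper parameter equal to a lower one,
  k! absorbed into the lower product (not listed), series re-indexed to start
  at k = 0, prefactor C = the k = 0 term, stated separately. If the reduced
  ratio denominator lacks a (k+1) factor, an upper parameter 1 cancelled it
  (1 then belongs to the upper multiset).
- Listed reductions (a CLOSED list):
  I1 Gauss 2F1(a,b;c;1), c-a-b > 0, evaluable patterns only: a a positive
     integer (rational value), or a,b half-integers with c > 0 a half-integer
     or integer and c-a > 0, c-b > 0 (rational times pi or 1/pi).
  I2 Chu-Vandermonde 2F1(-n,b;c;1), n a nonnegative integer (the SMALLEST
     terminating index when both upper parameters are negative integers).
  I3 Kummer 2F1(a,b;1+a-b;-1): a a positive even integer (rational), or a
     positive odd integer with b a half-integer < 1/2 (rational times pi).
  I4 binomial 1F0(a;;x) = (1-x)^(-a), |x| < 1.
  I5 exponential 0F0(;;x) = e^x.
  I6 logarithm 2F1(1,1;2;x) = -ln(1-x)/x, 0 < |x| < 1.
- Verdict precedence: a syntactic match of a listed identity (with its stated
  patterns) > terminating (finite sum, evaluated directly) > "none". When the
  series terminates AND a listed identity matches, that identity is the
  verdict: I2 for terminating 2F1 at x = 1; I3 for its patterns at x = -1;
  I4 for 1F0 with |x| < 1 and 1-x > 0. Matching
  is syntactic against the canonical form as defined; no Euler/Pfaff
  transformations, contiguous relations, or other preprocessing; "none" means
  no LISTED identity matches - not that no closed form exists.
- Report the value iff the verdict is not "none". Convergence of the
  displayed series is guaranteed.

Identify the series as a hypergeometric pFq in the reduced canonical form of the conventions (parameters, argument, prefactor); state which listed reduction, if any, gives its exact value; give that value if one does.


Prefactor -\frac{7}{2}, argument \frac{1}{2}: 2F1 with upper {-\frac{2}{3}, \frac{1}{2}} over lower {\frac{5}{12}}. Verdict: none - this 2F1 at x = \frac{1}{2} matches no listed pattern, and upper {-\frac{2}{3}, \frac{1}{2}} holds no stopper.

Key step: x = \frac{1}{2} and (1)_k (C = -7/2) is k! itself.
Consecutive-term ratio: r(k) = \frac{1}{2} * (k-\frac{2}{3}) (k+\frac{1}{2}) / [(k+\frac{5}{12}) (k+1)] - rational; roots negated = parameters, x = \frac{1}{2}, C = -\frac{7}{2}.


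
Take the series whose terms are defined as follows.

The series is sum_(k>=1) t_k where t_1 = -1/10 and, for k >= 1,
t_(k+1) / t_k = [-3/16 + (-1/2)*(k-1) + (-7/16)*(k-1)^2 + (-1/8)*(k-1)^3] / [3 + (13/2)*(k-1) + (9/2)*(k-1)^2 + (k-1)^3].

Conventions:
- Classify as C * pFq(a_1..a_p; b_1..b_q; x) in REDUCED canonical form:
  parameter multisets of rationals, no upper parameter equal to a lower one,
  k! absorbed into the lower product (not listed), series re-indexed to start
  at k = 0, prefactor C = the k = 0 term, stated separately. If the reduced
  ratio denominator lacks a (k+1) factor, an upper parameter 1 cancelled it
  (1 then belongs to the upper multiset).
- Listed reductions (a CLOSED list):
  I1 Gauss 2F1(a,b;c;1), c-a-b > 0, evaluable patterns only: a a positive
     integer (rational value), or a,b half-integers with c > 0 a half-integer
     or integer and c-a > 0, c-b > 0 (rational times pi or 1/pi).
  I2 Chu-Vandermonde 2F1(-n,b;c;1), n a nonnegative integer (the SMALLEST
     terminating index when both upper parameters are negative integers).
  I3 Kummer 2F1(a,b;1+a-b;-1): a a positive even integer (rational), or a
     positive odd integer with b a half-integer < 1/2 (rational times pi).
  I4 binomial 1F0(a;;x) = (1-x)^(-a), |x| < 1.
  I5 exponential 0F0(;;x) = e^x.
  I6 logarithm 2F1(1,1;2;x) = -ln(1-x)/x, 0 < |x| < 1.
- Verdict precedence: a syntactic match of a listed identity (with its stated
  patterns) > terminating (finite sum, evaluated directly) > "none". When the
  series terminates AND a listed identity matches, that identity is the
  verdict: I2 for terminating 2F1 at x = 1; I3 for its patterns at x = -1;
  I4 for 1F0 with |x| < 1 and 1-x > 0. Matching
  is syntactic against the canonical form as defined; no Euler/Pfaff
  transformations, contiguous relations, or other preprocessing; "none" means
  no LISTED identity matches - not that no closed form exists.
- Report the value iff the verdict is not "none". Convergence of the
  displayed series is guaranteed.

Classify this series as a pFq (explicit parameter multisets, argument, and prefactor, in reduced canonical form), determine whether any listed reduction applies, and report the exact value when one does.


This is -1/10 * 2F1(1, 1; 2; -1/8) in reduced canonical form. Verdict (x = -1/8): the logarithmic series (I6) applies (the logarithm: parameters (1,1;2), x = -1/8). Exact value: (-4/5) * ln(9/8).

The tell: from the first term -1/10: factor the ratio over Q (prefactor -1/10): negated roots = parameters.
Term ratio: r(k) = (-1/8) * (k+1) (k+1) / [(k+2) (k+1)] - rational in k. x = (-1/8); t_0 = -1/10; negate the roots.


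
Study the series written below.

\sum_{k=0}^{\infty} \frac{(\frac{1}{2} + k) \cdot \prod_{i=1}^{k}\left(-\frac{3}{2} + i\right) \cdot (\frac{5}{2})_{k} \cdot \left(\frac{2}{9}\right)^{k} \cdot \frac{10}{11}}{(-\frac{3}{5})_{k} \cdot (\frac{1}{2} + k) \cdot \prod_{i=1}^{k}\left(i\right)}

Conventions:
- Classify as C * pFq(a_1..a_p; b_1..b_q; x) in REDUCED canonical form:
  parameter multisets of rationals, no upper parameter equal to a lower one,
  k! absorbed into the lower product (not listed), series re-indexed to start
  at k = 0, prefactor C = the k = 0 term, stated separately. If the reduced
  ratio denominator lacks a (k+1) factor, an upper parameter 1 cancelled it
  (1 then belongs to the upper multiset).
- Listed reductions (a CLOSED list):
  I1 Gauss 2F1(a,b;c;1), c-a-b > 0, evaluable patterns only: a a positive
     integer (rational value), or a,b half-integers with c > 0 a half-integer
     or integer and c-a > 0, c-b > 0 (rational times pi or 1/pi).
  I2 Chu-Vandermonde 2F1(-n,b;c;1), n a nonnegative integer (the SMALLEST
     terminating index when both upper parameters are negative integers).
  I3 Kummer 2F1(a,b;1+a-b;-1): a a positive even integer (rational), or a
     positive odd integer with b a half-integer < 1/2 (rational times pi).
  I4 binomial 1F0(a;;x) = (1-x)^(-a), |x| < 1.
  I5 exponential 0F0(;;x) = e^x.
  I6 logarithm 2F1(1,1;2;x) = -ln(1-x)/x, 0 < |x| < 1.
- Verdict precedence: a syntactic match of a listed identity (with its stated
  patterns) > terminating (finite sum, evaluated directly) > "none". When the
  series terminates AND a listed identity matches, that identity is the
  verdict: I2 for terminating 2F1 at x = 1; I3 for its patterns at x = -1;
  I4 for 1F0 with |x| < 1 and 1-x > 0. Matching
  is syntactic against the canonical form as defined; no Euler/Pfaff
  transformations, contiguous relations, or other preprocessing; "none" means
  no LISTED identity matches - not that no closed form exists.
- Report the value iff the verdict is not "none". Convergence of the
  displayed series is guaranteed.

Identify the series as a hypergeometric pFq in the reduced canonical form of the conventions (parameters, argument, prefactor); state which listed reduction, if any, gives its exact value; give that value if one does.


Reduced: x = \frac{2}{9}, 2F1, upper = {-\frac{1}{2}, \frac{5}{2}}, lower = {-\frac{3}{5}}, C = \frac{10}{11}. Verdict: none. A 2F1 with upper {-\frac{1}{2}, \frac{5}{2}} fits none of I1-I6 at x = \frac{2}{9}; the sum runs forever.

The tell: from the first term \frac{10}{11}: k + 1/2 divides numerator and denominator alike; prefactor 10/11 after cancelling.
Consecutive-term ratio: r(k) = \frac{2}{9} * (k-\frac{1}{2}) (k+\frac{5}{2}) / [(k-\frac{3}{5}) (k+1)] - rational; roots negated = parameters, x = \frac{2}{9}, C = \frac{10}{11}.


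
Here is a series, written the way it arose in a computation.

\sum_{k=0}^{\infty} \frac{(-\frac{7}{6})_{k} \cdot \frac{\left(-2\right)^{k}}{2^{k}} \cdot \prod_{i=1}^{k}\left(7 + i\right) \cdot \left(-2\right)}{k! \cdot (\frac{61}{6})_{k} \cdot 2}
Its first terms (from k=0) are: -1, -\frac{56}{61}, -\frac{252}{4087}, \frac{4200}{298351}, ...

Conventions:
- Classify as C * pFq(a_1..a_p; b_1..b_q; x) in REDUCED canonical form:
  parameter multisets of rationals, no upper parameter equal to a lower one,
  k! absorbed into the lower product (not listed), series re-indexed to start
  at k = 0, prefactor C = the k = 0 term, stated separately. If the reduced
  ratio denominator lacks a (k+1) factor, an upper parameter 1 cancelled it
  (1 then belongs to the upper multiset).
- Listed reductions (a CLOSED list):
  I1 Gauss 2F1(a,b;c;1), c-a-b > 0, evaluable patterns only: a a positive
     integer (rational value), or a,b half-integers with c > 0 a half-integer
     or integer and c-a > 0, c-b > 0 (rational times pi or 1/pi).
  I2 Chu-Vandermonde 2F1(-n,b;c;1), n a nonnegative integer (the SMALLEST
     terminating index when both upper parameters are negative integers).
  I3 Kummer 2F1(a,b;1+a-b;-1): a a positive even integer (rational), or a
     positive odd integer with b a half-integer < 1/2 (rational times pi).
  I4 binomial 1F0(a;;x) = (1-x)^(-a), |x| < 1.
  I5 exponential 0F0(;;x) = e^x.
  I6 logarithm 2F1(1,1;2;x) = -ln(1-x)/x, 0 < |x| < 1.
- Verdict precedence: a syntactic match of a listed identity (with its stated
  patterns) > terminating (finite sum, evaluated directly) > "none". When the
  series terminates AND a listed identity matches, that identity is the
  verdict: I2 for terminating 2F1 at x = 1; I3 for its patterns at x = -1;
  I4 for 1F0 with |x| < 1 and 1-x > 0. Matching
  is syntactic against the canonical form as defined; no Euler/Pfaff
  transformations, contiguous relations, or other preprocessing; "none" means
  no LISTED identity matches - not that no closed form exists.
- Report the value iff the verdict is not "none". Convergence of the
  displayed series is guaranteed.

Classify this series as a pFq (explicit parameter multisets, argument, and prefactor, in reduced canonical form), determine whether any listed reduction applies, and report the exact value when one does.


Canonical form: C = -1 times 2F1 with upper {-\frac{7}{6}, 8}, lower {\frac{61}{6}}, x = -1. Verdict: the Kummer evaluation I3 applies (x = -1; c = \frac{61}{6} equals 1+a-b for upper {-\frac{7}{6}, 8}: listed pattern). Value: -\frac{122507}{62208}.

Key step: x = -1 and the two k-th powers (C = -1) combine into one argument.
Step ratio: r(k) = -1 * (k-\frac{7}{6}) (k+8) / [(k+\frac{61}{6}) (k+1)] ; factor over Q: parameters, x = -1, and C = -1.


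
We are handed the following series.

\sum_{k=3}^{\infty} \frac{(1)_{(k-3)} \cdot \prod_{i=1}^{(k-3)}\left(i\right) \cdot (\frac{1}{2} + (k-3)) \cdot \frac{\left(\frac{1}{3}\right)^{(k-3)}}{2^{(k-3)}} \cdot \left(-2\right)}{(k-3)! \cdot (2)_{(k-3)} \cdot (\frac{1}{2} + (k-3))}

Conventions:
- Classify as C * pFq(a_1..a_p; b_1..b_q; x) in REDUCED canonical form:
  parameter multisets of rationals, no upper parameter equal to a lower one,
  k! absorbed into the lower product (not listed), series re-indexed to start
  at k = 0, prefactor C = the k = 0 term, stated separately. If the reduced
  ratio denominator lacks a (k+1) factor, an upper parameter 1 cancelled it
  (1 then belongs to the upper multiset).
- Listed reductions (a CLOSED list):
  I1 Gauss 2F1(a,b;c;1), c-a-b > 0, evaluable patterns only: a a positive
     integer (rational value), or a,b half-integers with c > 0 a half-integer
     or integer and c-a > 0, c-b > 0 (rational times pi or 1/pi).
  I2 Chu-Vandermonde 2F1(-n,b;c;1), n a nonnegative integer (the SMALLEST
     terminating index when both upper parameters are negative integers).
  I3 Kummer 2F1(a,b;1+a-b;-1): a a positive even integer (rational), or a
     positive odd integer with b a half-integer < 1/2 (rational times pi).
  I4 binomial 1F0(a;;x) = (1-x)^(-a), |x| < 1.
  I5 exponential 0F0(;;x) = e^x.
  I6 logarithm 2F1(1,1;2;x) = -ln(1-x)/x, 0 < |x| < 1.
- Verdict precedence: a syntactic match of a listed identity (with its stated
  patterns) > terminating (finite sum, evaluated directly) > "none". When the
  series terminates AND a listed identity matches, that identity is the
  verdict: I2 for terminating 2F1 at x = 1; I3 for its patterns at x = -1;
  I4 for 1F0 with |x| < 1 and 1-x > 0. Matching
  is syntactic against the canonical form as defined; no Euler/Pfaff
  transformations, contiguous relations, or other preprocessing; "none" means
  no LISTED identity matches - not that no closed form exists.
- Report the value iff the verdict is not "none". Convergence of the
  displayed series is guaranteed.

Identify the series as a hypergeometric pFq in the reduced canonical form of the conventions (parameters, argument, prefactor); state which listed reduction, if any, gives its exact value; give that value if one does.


Classification (C = -2): 2F1 with upper {1, 1}, lower {2}, argument x = \frac{1}{6}. Verdict: the I6 logarithm reduction fires (the logarithm: parameters (1,1;2), x = \frac{1}{6}). Value: 12 \cdot \ln\left(\frac{5}{6}\right).

Key step: from the first term -2: the two k-th powers (C = -2, x = 1/6) combine into one argument.
Consecutive-term ratio: r(k) = \frac{1}{6} * (k+1) (k+1) / [(k+2) (k+1)] - rational; roots negated = parameters, x = \frac{1}{6}, C = -2.


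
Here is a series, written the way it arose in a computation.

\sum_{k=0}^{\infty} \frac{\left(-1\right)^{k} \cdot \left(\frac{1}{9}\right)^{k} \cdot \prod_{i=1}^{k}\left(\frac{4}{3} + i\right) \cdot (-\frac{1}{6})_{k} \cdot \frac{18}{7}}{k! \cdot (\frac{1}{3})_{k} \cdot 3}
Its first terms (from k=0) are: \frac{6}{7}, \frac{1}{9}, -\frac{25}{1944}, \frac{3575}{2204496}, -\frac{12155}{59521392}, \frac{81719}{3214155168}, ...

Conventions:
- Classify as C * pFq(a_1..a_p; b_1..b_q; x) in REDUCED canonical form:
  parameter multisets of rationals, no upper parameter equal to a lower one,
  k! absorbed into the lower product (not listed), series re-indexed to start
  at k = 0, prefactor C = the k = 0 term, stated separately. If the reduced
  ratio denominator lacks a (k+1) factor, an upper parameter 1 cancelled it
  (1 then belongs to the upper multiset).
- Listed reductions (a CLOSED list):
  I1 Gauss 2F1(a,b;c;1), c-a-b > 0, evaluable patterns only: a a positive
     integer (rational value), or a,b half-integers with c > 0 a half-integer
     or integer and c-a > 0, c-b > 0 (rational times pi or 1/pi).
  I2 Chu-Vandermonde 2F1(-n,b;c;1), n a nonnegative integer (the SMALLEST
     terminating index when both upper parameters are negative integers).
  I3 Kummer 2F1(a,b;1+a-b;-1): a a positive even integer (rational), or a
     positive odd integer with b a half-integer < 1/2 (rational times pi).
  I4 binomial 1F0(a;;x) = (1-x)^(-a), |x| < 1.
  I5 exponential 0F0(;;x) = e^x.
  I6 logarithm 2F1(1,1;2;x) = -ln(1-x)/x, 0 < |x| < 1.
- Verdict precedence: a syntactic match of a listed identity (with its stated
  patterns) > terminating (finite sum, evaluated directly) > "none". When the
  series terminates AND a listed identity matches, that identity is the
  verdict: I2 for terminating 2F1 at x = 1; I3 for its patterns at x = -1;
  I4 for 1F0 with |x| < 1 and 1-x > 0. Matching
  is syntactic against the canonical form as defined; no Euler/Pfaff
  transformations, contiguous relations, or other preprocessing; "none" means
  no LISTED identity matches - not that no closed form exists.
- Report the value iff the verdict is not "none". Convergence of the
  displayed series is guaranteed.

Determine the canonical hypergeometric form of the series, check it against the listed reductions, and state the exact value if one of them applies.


With C = \frac{6}{7}: the canonical form is 2F1(-\frac{1}{6}, \frac{7}{3}; \frac{1}{3}; -\frac{1}{9}). Verdict: none here - no I1-I6 shape fits x = -\frac{1}{9} with lower {\frac{1}{3}}.

The tell: x = -\frac{1}{9} and the running product (prefactor 6/7) telescopes to a rising factorial.
Consecutive-term ratio: r(k) = -\frac{1}{9} * (k-\frac{1}{6}) (k+\frac{7}{3}) / [(k+\frac{1}{3}) (k+1)] - rational in k, leading ratio -\frac{1}{9}; with t_0 = \frac{6}{7}, classification follows.


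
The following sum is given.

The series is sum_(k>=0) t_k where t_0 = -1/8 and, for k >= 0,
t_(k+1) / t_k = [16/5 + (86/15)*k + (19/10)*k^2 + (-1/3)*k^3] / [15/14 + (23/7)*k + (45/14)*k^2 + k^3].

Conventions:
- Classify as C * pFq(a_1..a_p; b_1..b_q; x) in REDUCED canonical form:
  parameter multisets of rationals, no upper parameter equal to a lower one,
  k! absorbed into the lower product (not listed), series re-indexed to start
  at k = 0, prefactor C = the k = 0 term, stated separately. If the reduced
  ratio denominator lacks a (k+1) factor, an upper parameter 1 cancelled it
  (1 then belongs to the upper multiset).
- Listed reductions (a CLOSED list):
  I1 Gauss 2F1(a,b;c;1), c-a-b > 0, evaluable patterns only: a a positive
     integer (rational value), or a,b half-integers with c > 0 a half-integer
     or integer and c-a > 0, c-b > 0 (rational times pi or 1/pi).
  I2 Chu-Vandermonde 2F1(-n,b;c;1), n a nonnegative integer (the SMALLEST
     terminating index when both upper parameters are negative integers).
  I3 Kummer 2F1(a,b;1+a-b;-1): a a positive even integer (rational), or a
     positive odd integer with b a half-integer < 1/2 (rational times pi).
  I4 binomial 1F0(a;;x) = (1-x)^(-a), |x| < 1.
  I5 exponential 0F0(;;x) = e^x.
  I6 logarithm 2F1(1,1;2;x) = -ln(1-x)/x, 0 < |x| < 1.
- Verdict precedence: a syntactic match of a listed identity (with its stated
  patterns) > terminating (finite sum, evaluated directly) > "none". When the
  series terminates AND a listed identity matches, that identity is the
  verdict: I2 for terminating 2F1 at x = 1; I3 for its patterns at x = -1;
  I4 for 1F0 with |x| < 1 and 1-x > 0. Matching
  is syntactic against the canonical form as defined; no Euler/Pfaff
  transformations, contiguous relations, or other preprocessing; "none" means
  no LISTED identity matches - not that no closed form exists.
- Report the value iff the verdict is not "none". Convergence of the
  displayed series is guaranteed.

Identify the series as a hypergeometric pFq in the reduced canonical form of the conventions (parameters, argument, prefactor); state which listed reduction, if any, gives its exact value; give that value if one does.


At argument -1/3: a 2F1 with upper {-8, 4/5}, lower {5/7}, scaled by C = -1/8. Verdict: terminating - upper -8 stops the sum at k = 8; the 9 terms are added exactly. Its exact value is -71057244153786073/49091785488281250.

Structural cue: from the first term -1/8: roots of the ratio polynomials (C = -1/8, x = -1/3) are the negated parameters.
Ratio: r(k) = (-1/3) * (k-8) (k+4/5) / [(k+5/7) (k+1)] - poly over poly, x = (-1/3) from leading terms; C = -1/8 at k = 0.


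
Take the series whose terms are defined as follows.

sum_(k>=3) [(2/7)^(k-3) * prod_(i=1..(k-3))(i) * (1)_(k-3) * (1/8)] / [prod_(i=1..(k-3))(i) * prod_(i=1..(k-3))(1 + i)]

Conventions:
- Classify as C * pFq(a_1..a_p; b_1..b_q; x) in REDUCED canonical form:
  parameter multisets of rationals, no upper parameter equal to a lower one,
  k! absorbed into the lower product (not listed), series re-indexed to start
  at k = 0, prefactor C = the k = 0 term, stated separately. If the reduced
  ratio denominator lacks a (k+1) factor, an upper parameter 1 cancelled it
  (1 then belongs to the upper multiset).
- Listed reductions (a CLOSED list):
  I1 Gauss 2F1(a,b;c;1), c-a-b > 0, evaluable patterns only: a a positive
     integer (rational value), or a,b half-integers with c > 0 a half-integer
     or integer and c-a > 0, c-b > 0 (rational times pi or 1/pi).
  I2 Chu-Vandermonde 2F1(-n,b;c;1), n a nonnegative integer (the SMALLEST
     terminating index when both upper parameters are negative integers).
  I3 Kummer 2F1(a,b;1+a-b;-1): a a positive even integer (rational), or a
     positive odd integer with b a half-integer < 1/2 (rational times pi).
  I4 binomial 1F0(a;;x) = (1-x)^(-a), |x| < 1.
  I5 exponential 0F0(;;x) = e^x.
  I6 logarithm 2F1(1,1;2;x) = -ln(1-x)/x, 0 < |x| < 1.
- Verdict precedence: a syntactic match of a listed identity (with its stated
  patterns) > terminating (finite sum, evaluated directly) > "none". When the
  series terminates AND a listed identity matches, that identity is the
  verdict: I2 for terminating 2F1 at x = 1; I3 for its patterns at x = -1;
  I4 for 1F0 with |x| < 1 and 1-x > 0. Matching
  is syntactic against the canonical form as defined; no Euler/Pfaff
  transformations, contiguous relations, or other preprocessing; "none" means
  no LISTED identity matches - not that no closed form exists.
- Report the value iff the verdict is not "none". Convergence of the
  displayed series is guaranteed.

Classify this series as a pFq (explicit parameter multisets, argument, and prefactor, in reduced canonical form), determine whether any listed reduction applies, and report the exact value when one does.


Prefactor 1/8, argument 2/7: 2F1 with upper {1, 1} over lower {2}. Verdict: logarithm (I6) matches (the logarithm: parameters (1,1;2), x = 2/7). Value: (-7/16) * ln(5/7).

The tell: t_0 = 1/8 here, and the lower running product (C = 1/8) is a rising factorial.
Consecutive-term ratio: r(k) = (2/7) * (k+1) (k+1) / [(k+2) (k+1)] - rational in k, leading ratio (2/7); with t_0 = 1/8, classification follows.


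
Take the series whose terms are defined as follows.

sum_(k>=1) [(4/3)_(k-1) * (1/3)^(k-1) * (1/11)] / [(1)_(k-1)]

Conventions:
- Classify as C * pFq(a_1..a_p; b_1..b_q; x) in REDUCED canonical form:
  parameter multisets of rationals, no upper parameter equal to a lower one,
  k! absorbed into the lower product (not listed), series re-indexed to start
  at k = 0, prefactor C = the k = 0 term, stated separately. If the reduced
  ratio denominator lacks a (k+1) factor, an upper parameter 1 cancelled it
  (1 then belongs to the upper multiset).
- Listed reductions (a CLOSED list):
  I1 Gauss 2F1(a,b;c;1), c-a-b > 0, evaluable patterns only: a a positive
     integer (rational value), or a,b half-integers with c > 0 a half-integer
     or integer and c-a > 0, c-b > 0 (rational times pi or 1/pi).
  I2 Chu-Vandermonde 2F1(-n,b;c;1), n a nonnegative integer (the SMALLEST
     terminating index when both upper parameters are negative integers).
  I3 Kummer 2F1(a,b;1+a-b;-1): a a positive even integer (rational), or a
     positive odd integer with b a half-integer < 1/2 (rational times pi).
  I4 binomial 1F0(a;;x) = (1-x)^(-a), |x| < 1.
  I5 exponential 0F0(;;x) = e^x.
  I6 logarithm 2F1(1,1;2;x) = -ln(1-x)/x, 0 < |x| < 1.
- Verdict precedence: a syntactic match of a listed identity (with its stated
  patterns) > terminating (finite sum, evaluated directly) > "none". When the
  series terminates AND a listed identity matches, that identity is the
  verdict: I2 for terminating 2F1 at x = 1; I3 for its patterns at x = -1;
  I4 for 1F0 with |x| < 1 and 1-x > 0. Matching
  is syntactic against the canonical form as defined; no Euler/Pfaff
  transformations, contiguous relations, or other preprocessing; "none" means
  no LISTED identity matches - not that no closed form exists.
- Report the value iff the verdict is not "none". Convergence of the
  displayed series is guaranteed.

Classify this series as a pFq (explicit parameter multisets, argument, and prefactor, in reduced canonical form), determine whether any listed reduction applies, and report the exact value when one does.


The series (x = 1/3) is 1F0: upper {4/3}, lower {-}, prefactor 1/11. Verdict: this is the binomial series (I4) (the 1F0 binomial series: exponent -4/3, x = 1/3). Value: (1/11) * (2/3)^(-4/3).

The tell: t_0 being 1/11, (1)_k (C = 1/11, x = 1/3) is k! itself.
Ratio: r(k) = (1/3) * (k+4/3) / [(k+1)] - rational in k. x = (1/3); t_0 = 1/11; negate the roots.


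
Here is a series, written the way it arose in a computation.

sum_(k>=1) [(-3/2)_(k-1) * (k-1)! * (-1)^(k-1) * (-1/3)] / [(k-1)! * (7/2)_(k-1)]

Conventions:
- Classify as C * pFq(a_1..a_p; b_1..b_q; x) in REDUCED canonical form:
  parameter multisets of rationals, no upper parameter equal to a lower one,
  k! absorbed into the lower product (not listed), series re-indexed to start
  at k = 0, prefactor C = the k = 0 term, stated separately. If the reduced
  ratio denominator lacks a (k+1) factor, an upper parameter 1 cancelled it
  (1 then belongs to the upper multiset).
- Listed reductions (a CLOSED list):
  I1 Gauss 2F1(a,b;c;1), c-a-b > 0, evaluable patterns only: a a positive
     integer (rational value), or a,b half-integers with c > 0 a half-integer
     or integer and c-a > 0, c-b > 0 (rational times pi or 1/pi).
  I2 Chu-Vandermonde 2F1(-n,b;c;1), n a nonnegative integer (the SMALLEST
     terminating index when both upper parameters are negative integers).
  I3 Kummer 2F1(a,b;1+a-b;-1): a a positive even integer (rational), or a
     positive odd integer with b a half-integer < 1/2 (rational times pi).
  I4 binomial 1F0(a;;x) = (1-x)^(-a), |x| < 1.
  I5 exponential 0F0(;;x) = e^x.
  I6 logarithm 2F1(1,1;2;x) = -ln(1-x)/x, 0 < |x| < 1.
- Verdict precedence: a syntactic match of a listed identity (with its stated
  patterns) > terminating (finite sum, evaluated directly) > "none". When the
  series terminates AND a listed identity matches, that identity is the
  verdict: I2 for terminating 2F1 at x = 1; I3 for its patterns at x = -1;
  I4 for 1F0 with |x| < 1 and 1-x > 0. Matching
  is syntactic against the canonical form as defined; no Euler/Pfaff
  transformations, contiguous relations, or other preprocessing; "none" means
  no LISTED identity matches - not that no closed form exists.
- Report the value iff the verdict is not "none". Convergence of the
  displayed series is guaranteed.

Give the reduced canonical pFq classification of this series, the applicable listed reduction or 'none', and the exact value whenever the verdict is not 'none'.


Classification (C = -1/3): 2F1 with upper {-3/2, 1}, lower {7/2}, argument x = -1. Verdict: the Kummer evaluation I3 applies (x = -1; c = 7/2 equals 1+a-b for upper {-3/2, 1}: listed pattern). Sum: (-5/32) * pi.

First insight: t_0 = -1/3 here, and the factorial ratio (prefactor -1/3) (k+a-1)!/(a-1)! is a rising factorial (a)_k.
Consecutive-term ratio: r(k) = (-1) * (k-3/2) (k+1) / [(k+7/2) (k+1)] - poly over poly, x = (-1) from leading terms; C = -1/3 at k = 0.


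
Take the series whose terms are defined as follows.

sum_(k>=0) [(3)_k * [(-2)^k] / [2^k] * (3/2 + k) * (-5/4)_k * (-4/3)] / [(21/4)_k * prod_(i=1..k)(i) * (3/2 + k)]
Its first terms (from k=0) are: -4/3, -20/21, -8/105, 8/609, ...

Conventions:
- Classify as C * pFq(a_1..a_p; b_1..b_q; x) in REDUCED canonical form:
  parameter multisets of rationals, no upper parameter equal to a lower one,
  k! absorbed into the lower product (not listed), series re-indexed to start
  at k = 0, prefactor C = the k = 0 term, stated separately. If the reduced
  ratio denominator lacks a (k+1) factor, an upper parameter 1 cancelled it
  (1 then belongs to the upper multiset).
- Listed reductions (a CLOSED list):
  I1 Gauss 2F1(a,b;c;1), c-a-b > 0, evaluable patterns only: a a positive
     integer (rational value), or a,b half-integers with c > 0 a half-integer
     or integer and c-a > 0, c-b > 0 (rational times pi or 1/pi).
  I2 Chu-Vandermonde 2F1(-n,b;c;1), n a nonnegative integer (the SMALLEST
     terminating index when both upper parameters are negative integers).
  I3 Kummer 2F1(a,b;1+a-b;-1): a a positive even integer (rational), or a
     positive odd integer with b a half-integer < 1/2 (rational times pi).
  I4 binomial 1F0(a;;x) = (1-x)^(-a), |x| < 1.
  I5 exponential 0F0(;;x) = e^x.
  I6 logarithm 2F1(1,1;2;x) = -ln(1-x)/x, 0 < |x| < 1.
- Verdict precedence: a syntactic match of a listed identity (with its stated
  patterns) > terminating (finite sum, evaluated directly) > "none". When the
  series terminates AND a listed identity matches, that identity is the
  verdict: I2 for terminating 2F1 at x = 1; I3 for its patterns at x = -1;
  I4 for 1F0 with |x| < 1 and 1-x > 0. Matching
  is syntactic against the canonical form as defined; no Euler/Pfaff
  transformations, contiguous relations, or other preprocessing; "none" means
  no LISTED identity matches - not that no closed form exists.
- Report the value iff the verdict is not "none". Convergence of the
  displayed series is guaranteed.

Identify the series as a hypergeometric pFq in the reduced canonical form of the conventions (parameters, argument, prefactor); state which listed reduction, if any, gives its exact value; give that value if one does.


Prefactor -4/3, argument -1: 2F1 with upper {-5/4, 3} over lower {21/4}. Verdict: none - at argument -1 the multisets {-5/4, 3} ; {21/4} match no listed identity.

Structural cue: t_0 being -4/3, the product of the first k integers (C = -4/3) is k!.
Ratio: r(k) = (-1) * (k-5/4) (k+3) / [(k+21/4) (k+1)] - poly over poly, x = (-1) from leading terms; C = -4/3 at k = 0.
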